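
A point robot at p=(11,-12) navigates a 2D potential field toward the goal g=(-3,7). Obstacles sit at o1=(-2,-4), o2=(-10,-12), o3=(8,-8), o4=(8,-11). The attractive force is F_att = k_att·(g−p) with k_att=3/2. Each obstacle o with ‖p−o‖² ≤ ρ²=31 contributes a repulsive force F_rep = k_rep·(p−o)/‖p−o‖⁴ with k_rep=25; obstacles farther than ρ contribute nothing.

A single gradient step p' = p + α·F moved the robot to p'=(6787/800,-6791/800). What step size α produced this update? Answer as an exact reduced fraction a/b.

F_att = 3/2·(g−p) = 3/2·(-14,19) = (-21.0000,28.5000)
o1: d²=233 > ρ²=31 → inactive
o2: d²=441 > ρ²=31 → inactive
o3: d²=25 ≤ ρ²=31; F_rep = 25·(3,-4)/25² = (0.1200,-0.1600)
o4: d²=10 ≤ ρ²=31; F_rep = 25·(3,-1)/10² = (0.7500,-0.2500)
F = F_att + ΣF_rep = (-20.1300,28.0900)
Δp = p'−p = (-2.5162,3.5112); α = Δx/Fx = (-2013/800) / (-2013/100) = 1/8
check: Δy/Fy = (2809/800) / (2809/100) = 1/8 ✓

α = 1/8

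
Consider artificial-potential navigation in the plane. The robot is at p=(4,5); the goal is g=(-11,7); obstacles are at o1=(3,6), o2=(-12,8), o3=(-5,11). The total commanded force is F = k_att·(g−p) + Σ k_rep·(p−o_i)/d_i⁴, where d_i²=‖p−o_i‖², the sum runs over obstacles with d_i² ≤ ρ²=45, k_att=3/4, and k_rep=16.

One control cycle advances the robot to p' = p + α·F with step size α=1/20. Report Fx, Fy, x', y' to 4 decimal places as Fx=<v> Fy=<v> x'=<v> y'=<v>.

F_att = 3/4·(g−p) = 3/4·(-15,2) = (-11.2500,1.5000)
o1: d²=2 ≤ ρ²=45; F_rep = 16·(1,-1)/2² = (4.0000,-4.0000)
o2: d²=265 > ρ²=45 → inactive
o3: d²=117 > ρ²=45 → inactive
F = F_att + ΣF_rep = (-7.2500,-2.5000)
p' = p + 1/20·F = (3.6375,4.8750)

Fx=-7.2500 Fy=-2.5000 x'=3.6375 y'=4.8750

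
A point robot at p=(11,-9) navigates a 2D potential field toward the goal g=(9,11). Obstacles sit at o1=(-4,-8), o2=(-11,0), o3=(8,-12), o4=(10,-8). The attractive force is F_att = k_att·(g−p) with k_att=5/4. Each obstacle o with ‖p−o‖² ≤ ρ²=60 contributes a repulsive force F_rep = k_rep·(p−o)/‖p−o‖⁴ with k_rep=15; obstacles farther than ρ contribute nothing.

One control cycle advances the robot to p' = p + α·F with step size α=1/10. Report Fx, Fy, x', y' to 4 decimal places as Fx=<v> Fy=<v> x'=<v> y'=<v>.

Fx=1.3889 Fy=21.3889 x'=11.1389 y'=-6.8611

F_att = 5/4·(g−p) = 5/4·(-2,20) = (-2.5000,25.0000)
o1: d²=226 > ρ²=60 → inactive
o2: d²=565 > ρ²=60 → inactive
o3: d²=18 ≤ ρ²=60; F_rep = 15·(3,3)/18² = (0.1389,0.1389)
o4: d²=2 ≤ ρ²=60; F_rep = 15·(1,-1)/2² = (3.7500,-3.7500)
F = F_att + ΣF_rep = (1.3889,21.3889)
p' = p + 1/10·F = (11.1389,-6.8611)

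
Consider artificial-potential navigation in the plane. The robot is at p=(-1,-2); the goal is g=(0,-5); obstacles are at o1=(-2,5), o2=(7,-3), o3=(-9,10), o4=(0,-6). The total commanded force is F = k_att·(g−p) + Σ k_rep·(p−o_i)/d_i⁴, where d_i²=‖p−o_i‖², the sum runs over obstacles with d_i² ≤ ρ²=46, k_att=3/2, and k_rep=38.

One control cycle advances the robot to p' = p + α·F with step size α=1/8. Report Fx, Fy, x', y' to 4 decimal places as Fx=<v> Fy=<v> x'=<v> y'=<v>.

F_att = 3/2·(g−p) = 3/2·(1,-3) = (1.5000,-4.5000)
o1: d²=50 > ρ²=46 → inactive
o2: d²=65 > ρ²=46 → inactive
o3: d²=208 > ρ²=46 → inactive
o4: d²=17 ≤ ρ²=46; F_rep = 38·(-1,4)/17² = (-0.1315,0.5260)
F = F_att + ΣF_rep = (1.3685,-3.9740)
p' = p + 1/8·F = (-0.8289,-2.4968)

Fx=1.3685 Fy=-3.9740 x'=-0.8289 y'=-2.4968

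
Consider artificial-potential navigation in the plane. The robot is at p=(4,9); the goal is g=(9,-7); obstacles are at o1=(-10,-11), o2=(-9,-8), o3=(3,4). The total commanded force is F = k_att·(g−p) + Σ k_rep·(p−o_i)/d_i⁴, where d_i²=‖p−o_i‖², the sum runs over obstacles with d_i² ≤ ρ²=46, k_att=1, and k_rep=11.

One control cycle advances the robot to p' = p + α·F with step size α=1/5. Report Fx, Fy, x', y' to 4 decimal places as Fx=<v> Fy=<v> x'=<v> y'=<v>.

Fx=5.0163 Fy=-15.9186 x'=5.0033 y'=5.8163

F_att = 1·(g−p) = 1·(5,-16) = (5.0000,-16.0000)
o1: d²=596 > ρ²=46 → inactive
o2: d²=458 > ρ²=46 → inactive
o3: d²=26 ≤ ρ²=46; F_rep = 11·(1,5)/26² = (0.0163,0.0814)
F = F_att + ΣF_rep = (5.0163,-15.9186)
p' = p + 1/5·F = (5.0033,5.8163)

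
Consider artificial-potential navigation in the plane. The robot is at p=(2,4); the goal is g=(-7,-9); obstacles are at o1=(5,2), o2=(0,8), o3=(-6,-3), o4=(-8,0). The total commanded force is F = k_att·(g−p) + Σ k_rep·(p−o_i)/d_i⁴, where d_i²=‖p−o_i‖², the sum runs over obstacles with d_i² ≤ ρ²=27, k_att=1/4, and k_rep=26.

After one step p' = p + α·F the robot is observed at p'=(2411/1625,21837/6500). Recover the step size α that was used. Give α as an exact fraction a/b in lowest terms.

F_att = 1/4·(g−p) = 1/4·(-9,-13) = (-2.2500,-3.2500)
o1: d²=13 ≤ ρ²=27; F_rep = 26·(-3,2)/13² = (-0.4615,0.3077)
o2: d²=20 ≤ ρ²=27; F_rep = 26·(2,-4)/20² = (0.1300,-0.2600)
o3: d²=113 > ρ²=27 → inactive
o4: d²=116 > ρ²=27 → inactive
F = F_att + ΣF_rep = (-2.5815,-3.2023)
Δp = p'−p = (-0.5163,-0.6405); α = Δx/Fx = (-839/1625) / (-839/325) = 1/5
check: Δy/Fy = (-4163/6500) / (-4163/1300) = 1/5 ✓

α = 1/5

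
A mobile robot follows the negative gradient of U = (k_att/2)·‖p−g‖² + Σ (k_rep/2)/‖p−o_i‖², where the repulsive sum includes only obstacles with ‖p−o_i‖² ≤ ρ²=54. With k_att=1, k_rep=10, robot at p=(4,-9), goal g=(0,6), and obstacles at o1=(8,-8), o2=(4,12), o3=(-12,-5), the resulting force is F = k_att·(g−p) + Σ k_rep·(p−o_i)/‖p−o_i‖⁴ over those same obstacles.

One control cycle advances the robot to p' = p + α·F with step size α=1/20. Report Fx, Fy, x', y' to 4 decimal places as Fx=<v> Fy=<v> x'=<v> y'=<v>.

Fx=-4.1384 Fy=14.9654 x'=3.7931 y'=-8.2517

F_att = 1·(g−p) = 1·(-4,15) = (-4.0000,15.0000)
o1: d²=17 ≤ ρ²=54; F_rep = 10·(-4,-1)/17² = (-0.1384,-0.0346)
o2: d²=441 > ρ²=54 → inactive
o3: d²=272 > ρ²=54 → inactive
F = F_att + ΣF_rep = (-4.1384,14.9654)
p' = p + 1/20·F = (3.7931,-8.2517)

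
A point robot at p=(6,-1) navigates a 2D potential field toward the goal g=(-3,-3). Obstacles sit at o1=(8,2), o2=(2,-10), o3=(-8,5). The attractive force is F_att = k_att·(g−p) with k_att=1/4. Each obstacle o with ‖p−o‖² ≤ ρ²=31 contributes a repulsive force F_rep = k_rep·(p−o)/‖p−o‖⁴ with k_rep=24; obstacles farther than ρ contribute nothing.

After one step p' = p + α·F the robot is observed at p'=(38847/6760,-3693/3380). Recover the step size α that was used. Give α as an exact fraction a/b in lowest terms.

α = 1/10

F_att = 1/4·(g−p) = 1/4·(-9,-2) = (-2.2500,-0.5000)
o1: d²=13 ≤ ρ²=31; F_rep = 24·(-2,-3)/13² = (-0.2840,-0.4260)
o2: d²=97 > ρ²=31 → inactive
o3: d²=232 > ρ²=31 → inactive
F = F_att + ΣF_rep = (-2.5340,-0.9260)
Δp = p'−p = (-0.2534,-0.0926); α = Δx/Fx = (-1713/6760) / (-1713/676) = 1/10
check: Δy/Fy = (-313/3380) / (-313/338) = 1/10 ✓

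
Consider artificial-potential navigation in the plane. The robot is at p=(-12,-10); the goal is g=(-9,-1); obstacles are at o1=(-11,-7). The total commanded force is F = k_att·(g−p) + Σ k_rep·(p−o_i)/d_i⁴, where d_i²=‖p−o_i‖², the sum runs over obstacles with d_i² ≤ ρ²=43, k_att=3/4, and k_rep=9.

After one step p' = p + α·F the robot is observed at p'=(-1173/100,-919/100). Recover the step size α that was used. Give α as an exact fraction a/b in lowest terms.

α = 1/8

F_att = 3/4·(g−p) = 3/4·(3,9) = (2.2500,6.7500)
o1: d²=10 ≤ ρ²=43; F_rep = 9·(-1,-3)/10² = (-0.0900,-0.2700)
F = F_att + ΣF_rep = (2.1600,6.4800)
Δp = p'−p = (0.2700,0.8100); α = Δx/Fx = (27/100) / (54/25) = 1/8
check: Δy/Fy = (81/100) / (162/25) = 1/8 ✓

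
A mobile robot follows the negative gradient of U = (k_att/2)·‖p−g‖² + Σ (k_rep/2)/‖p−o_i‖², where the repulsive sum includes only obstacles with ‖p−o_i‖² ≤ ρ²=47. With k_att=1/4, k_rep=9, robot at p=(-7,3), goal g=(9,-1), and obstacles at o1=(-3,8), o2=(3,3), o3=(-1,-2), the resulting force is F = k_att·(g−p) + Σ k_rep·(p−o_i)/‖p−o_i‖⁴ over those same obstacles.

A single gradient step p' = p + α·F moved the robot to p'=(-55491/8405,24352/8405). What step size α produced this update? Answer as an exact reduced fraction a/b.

α = 1/10

F_att = 1/4·(g−p) = 1/4·(16,-4) = (4.0000,-1.0000)
o1: d²=41 ≤ ρ²=47; F_rep = 9·(-4,-5)/41² = (-0.0214,-0.0268)
o2: d²=100 > ρ²=47 → inactive
o3: d²=61 > ρ²=47 → inactive
F = F_att + ΣF_rep = (3.9786,-1.0268)
Δp = p'−p = (0.3979,-0.1027); α = Δx/Fx = (3344/8405) / (6688/1681) = 1/10
check: Δy/Fy = (-863/8405) / (-1726/1681) = 1/10 ✓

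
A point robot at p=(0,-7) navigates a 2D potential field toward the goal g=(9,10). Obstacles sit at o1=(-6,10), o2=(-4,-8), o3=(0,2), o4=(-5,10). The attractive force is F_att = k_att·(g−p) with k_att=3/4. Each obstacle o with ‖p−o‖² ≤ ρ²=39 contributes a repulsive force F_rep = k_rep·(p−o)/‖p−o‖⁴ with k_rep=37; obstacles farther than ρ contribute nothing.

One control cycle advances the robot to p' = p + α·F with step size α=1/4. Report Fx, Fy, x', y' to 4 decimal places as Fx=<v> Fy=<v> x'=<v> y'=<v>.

Fx=7.2621 Fy=12.8780 x'=1.8155 y'=-3.7805

F_att = 3/4·(g−p) = 3/4·(9,17) = (6.7500,12.7500)
o1: d²=325 > ρ²=39 → inactive
o2: d²=17 ≤ ρ²=39; F_rep = 37·(4,1)/17² = (0.5121,0.1280)
o3: d²=81 > ρ²=39 → inactive
o4: d²=314 > ρ²=39 → inactive
F = F_att + ΣF_rep = (7.2621,12.8780)
p' = p + 1/4·F = (1.8155,-3.7805)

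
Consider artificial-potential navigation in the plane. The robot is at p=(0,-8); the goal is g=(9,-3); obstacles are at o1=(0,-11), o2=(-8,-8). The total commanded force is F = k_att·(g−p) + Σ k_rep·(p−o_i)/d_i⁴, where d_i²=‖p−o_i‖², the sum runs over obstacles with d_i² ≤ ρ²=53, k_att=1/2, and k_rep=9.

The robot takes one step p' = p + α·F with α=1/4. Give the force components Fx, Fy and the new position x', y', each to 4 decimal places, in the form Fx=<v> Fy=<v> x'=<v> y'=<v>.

Fx=4.5000 Fy=2.8333 x'=1.1250 y'=-7.2917

F_att = 1/2·(g−p) = 1/2·(9,5) = (4.5000,2.5000)
o1: d²=9 ≤ ρ²=53; F_rep = 9·(0,3)/9² = (0.0000,0.3333)
o2: d²=64 > ρ²=53 → inactive
F = F_att + ΣF_rep = (4.5000,2.8333)
p' = p + 1/4·F = (1.1250,-7.2917)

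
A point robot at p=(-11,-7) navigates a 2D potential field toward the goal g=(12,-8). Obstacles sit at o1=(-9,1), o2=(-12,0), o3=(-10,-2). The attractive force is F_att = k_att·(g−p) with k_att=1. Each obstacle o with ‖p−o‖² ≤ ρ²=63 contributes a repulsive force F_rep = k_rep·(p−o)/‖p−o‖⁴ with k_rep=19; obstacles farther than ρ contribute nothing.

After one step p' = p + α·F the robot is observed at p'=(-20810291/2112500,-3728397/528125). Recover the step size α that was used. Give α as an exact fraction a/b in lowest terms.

α = 1/20

F_att = 1·(g−p) = 1·(23,-1) = (23.0000,-1.0000)
o1: d²=68 > ρ²=63 → inactive
o2: d²=50 ≤ ρ²=63; F_rep = 19·(1,-7)/50² = (0.0076,-0.0532)
o3: d²=26 ≤ ρ²=63; F_rep = 19·(-1,-5)/26² = (-0.0281,-0.1405)
F = F_att + ΣF_rep = (22.9795,-1.1937)
Δp = p'−p = (1.1490,-0.0597); α = Δx/Fx = (2427209/2112500) / (2427209/105625) = 1/20
check: Δy/Fy = (-31522/528125) / (-126088/105625) = 1/20 ✓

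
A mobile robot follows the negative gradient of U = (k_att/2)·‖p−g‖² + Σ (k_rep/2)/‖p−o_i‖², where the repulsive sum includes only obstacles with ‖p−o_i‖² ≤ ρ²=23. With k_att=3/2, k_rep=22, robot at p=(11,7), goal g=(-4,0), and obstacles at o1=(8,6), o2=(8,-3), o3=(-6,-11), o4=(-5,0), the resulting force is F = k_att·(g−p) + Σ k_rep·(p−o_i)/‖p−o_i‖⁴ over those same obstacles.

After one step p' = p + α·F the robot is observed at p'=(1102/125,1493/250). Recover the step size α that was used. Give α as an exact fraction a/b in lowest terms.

α = 1/10

F_att = 3/2·(g−p) = 3/2·(-15,-7) = (-22.5000,-10.5000)
o1: d²=10 ≤ ρ²=23; F_rep = 22·(3,1)/10² = (0.6600,0.2200)
o2: d²=109 > ρ²=23 → inactive
o3: d²=613 > ρ²=23 → inactive
o4: d²=305 > ρ²=23 → inactive
F = F_att + ΣF_rep = (-21.8400,-10.2800)
Δp = p'−p = (-2.1840,-1.0280); α = Δx/Fx = (-273/125) / (-546/25) = 1/10
check: Δy/Fy = (-257/250) / (-257/25) = 1/10 ✓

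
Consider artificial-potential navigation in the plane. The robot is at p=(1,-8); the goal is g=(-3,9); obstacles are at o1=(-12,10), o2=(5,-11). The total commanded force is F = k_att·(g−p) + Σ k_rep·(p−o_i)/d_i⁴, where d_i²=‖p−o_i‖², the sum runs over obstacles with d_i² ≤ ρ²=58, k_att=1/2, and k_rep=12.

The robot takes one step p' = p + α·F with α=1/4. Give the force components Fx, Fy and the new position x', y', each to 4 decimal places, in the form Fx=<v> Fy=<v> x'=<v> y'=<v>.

Fx=-2.0768 Fy=8.5576 x'=0.4808 y'=-5.8606

F_att = 1/2·(g−p) = 1/2·(-4,17) = (-2.0000,8.5000)
o1: d²=493 > ρ²=58 → inactive
o2: d²=25 ≤ ρ²=58; F_rep = 12·(-4,3)/25² = (-0.0768,0.0576)
F = F_att + ΣF_rep = (-2.0768,8.5576)
p' = p + 1/4·F = (0.4808,-5.8606)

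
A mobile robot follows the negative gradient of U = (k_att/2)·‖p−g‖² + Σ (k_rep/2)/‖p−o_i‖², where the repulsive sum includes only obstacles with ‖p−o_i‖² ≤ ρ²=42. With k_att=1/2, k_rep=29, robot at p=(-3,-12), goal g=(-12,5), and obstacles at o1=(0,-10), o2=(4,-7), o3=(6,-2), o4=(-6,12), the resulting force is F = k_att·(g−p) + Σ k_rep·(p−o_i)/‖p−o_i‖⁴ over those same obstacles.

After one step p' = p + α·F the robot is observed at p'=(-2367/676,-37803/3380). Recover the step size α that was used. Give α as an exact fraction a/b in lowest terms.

F_att = 1/2·(g−p) = 1/2·(-9,17) = (-4.5000,8.5000)
o1: d²=13 ≤ ρ²=42; F_rep = 29·(-3,-2)/13² = (-0.5148,-0.3432)
o2: d²=74 > ρ²=42 → inactive
o3: d²=181 > ρ²=42 → inactive
o4: d²=585 > ρ²=42 → inactive
F = F_att + ΣF_rep = (-5.0148,8.1568)
Δp = p'−p = (-0.5015,0.8157); α = Δx/Fx = (-339/676) / (-1695/338) = 1/10
check: Δy/Fy = (2757/3380) / (2757/338) = 1/10 ✓

α = 1/10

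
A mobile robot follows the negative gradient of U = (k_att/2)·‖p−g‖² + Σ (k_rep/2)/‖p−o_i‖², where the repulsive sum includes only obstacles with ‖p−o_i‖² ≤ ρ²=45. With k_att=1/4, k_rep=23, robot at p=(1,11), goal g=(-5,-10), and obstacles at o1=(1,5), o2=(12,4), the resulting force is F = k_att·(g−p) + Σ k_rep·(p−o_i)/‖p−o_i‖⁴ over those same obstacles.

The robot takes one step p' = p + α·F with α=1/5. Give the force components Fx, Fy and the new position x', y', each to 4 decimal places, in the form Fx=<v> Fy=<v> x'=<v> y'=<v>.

Fx=-1.5000 Fy=-5.1435 x'=0.7000 y'=9.9713

F_att = 1/4·(g−p) = 1/4·(-6,-21) = (-1.5000,-5.2500)
o1: d²=36 ≤ ρ²=45; F_rep = 23·(0,6)/36² = (0.0000,0.1065)
o2: d²=170 > ρ²=45 → inactive
F = F_att + ΣF_rep = (-1.5000,-5.1435)
p' = p + 1/5·F = (0.7000,9.9713)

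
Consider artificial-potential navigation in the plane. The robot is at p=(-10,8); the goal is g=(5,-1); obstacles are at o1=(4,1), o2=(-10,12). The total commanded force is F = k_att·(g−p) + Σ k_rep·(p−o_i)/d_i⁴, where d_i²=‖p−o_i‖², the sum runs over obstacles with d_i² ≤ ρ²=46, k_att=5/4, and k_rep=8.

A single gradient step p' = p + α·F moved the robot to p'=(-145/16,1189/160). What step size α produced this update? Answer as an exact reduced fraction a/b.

F_att = 5/4·(g−p) = 5/4·(15,-9) = (18.7500,-11.2500)
o1: d²=245 > ρ²=46 → inactive
o2: d²=16 ≤ ρ²=46; F_rep = 8·(0,-4)/16² = (0.0000,-0.1250)
F = F_att + ΣF_rep = (18.7500,-11.3750)
Δp = p'−p = (0.9375,-0.5687); α = Δx/Fx = (15/16) / (75/4) = 1/20
check: Δy/Fy = (-91/160) / (-91/8) = 1/20 ✓

α = 1/20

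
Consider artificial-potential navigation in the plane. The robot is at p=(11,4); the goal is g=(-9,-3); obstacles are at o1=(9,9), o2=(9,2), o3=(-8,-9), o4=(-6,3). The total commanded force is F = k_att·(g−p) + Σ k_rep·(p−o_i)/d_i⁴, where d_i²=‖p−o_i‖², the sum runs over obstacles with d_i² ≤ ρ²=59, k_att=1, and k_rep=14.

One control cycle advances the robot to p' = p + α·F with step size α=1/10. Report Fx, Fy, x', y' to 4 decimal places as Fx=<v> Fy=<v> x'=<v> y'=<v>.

Fx=-19.5292 Fy=-6.6457 x'=9.0471 y'=3.3354

F_att = 1·(g−p) = 1·(-20,-7) = (-20.0000,-7.0000)
o1: d²=29 ≤ ρ²=59; F_rep = 14·(2,-5)/29² = (0.0333,-0.0832)
o2: d²=8 ≤ ρ²=59; F_rep = 14·(2,2)/8² = (0.4375,0.4375)
o3: d²=530 > ρ²=59 → inactive
o4: d²=290 > ρ²=59 → inactive
F = F_att + ΣF_rep = (-19.5292,-6.6457)
p' = p + 1/10·F = (9.0471,3.3354)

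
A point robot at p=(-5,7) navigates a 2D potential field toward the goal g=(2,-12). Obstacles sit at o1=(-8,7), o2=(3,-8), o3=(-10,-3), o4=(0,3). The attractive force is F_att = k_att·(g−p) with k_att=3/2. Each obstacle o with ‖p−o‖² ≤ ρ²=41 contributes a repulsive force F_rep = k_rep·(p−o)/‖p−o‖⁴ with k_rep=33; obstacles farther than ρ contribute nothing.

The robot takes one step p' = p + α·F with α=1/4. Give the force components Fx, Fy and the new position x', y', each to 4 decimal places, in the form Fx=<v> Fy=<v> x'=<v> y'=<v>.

F_att = 3/2·(g−p) = 3/2·(7,-19) = (10.5000,-28.5000)
o1: d²=9 ≤ ρ²=41; F_rep = 33·(3,0)/9² = (1.2222,0.0000)
o2: d²=289 > ρ²=41 → inactive
o3: d²=125 > ρ²=41 → inactive
o4: d²=41 ≤ ρ²=41; F_rep = 33·(-5,4)/41² = (-0.0982,0.0785)
F = F_att + ΣF_rep = (11.6241,-28.4215)
p' = p + 1/4·F = (-2.0940,-0.1054)

Fx=11.6241 Fy=-28.4215 x'=-2.0940 y'=-0.1054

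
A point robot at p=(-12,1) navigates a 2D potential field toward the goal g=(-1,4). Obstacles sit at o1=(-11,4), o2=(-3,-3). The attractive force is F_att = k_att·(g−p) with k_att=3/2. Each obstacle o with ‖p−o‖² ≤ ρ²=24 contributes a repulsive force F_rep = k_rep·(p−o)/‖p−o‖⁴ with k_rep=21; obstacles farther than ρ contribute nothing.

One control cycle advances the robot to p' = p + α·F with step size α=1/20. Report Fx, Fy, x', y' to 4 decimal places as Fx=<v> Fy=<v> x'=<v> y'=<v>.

F_att = 3/2·(g−p) = 3/2·(11,3) = (16.5000,4.5000)
o1: d²=10 ≤ ρ²=24; F_rep = 21·(-1,-3)/10² = (-0.2100,-0.6300)
o2: d²=97 > ρ²=24 → inactive
F = F_att + ΣF_rep = (16.2900,3.8700)
p' = p + 1/20·F = (-11.1855,1.1935)

Fx=16.2900 Fy=3.8700 x'=-11.1855 y'=1.1935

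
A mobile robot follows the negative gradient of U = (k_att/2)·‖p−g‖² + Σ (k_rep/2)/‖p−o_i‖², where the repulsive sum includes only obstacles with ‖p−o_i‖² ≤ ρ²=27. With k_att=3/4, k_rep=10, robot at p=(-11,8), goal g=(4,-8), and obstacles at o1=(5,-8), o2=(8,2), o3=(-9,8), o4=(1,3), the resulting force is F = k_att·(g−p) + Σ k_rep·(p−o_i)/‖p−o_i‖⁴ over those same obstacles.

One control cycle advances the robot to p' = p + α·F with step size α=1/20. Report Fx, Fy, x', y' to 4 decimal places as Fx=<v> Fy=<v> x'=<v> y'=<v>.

Fx=10.0000 Fy=-12.0000 x'=-10.5000 y'=7.4000

F_att = 3/4·(g−p) = 3/4·(15,-16) = (11.2500,-12.0000)
o1: d²=512 > ρ²=27 → inactive
o2: d²=397 > ρ²=27 → inactive
o3: d²=4 ≤ ρ²=27; F_rep = 10·(-2,0)/4² = (-1.2500,0.0000)
o4: d²=169 > ρ²=27 → inactive
F = F_att + ΣF_rep = (10.0000,-12.0000)
p' = p + 1/20·F = (-10.5000,7.4000)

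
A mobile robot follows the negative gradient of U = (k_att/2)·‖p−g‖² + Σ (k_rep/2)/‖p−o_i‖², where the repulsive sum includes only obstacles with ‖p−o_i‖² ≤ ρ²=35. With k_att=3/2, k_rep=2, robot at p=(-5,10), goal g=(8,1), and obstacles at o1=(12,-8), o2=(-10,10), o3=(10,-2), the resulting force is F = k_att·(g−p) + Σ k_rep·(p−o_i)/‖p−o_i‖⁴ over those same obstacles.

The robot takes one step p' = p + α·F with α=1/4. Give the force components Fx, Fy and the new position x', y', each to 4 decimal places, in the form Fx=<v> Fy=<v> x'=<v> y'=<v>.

Fx=19.5160 Fy=-13.5000 x'=-0.1210 y'=6.6250

F_att = 3/2·(g−p) = 3/2·(13,-9) = (19.5000,-13.5000)
o1: d²=613 > ρ²=35 → inactive
o2: d²=25 ≤ ρ²=35; F_rep = 2·(5,0)/25² = (0.0160,0.0000)
o3: d²=369 > ρ²=35 → inactive
F = F_att + ΣF_rep = (19.5160,-13.5000)
p' = p + 1/4·F = (-0.1210,6.6250)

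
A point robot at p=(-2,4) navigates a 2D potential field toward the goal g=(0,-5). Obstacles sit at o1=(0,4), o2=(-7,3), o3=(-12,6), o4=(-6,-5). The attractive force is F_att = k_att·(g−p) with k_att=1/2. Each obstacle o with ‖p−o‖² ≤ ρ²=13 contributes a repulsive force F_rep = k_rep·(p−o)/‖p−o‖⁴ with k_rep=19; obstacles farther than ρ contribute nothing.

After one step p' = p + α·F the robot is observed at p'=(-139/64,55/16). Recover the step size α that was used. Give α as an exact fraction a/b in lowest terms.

F_att = 1/2·(g−p) = 1/2·(2,-9) = (1.0000,-4.5000)
o1: d²=4 ≤ ρ²=13; F_rep = 19·(-2,0)/4² = (-2.3750,0.0000)
o2: d²=26 > ρ²=13 → inactive
o3: d²=104 > ρ²=13 → inactive
o4: d²=97 > ρ²=13 → inactive
F = F_att + ΣF_rep = (-1.3750,-4.5000)
Δp = p'−p = (-0.1719,-0.5625); α = Δx/Fx = (-11/64) / (-11/8) = 1/8
check: Δy/Fy = (-9/16) / (-9/2) = 1/8 ✓

α = 1/8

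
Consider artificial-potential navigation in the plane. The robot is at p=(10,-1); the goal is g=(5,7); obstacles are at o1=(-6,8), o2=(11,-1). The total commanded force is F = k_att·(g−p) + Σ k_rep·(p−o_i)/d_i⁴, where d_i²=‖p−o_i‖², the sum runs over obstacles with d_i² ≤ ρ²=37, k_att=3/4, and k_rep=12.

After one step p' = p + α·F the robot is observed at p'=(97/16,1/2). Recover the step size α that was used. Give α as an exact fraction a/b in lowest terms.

α = 1/4

F_att = 3/4·(g−p) = 3/4·(-5,8) = (-3.7500,6.0000)
o1: d²=337 > ρ²=37 → inactive
o2: d²=1 ≤ ρ²=37; F_rep = 12·(-1,0)/1² = (-12.0000,0.0000)
F = F_att + ΣF_rep = (-15.7500,6.0000)
Δp = p'−p = (-3.9375,1.5000); α = Δx/Fx = (-63/16) / (-63/4) = 1/4
check: Δy/Fy = (3/2) / (6) = 1/4 ✓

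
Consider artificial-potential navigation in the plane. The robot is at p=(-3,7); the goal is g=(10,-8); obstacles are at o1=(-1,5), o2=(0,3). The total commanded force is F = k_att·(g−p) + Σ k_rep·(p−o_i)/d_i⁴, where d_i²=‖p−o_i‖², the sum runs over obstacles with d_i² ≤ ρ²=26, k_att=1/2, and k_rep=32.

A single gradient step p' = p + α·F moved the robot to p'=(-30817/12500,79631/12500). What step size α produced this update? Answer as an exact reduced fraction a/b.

α = 1/10

F_att = 1/2·(g−p) = 1/2·(13,-15) = (6.5000,-7.5000)
o1: d²=8 ≤ ρ²=26; F_rep = 32·(-2,2)/8² = (-1.0000,1.0000)
o2: d²=25 ≤ ρ²=26; F_rep = 32·(-3,4)/25² = (-0.1536,0.2048)
F = F_att + ΣF_rep = (5.3464,-6.2952)
Δp = p'−p = (0.5346,-0.6295); α = Δx/Fx = (6683/12500) / (6683/1250) = 1/10
check: Δy/Fy = (-7869/12500) / (-7869/1250) = 1/10 ✓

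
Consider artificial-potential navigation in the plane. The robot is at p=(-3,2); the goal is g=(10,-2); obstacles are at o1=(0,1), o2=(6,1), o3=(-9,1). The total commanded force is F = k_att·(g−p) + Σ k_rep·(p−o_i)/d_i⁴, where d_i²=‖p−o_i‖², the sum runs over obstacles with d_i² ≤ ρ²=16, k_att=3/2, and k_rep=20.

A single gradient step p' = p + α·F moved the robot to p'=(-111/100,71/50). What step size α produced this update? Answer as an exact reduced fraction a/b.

F_att = 3/2·(g−p) = 3/2·(13,-4) = (19.5000,-6.0000)
o1: d²=10 ≤ ρ²=16; F_rep = 20·(-3,1)/10² = (-0.6000,0.2000)
o2: d²=82 > ρ²=16 → inactive
o3: d²=37 > ρ²=16 → inactive
F = F_att + ΣF_rep = (18.9000,-5.8000)
Δp = p'−p = (1.8900,-0.5800); α = Δx/Fx = (189/100) / (189/10) = 1/10
check: Δy/Fy = (-29/50) / (-29/5) = 1/10 ✓

α = 1/10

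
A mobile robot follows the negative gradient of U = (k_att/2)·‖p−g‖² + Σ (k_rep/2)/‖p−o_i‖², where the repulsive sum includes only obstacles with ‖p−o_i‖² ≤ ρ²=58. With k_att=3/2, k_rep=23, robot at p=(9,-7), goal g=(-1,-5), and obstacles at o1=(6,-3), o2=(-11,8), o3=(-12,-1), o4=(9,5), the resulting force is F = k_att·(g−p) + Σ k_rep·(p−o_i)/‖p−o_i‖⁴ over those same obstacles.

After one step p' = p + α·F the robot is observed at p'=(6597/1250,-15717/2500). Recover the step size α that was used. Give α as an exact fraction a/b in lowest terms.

F_att = 3/2·(g−p) = 3/2·(-10,2) = (-15.0000,3.0000)
o1: d²=25 ≤ ρ²=58; F_rep = 23·(3,-4)/25² = (0.1104,-0.1472)
o2: d²=625 > ρ²=58 → inactive
o3: d²=477 > ρ²=58 → inactive
o4: d²=144 > ρ²=58 → inactive
F = F_att + ΣF_rep = (-14.8896,2.8528)
Δp = p'−p = (-3.7224,0.7132); α = Δx/Fx = (-4653/1250) / (-9306/625) = 1/4
check: Δy/Fy = (1783/2500) / (1783/625) = 1/4 ✓

α = 1/4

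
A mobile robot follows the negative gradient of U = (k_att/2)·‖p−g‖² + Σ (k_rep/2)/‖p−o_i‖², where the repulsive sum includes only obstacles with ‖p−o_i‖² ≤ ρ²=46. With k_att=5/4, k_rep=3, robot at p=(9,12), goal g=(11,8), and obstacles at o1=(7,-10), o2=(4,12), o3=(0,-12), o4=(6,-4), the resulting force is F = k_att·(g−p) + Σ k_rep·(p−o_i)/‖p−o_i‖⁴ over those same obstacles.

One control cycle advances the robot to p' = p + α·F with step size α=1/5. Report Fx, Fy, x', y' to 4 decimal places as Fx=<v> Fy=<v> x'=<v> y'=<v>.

Fx=2.5240 Fy=-5.0000 x'=9.5048 y'=11.0000

F_att = 5/4·(g−p) = 5/4·(2,-4) = (2.5000,-5.0000)
o1: d²=488 > ρ²=46 → inactive
o2: d²=25 ≤ ρ²=46; F_rep = 3·(5,0)/25² = (0.0240,0.0000)
o3: d²=657 > ρ²=46 → inactive
o4: d²=265 > ρ²=46 → inactive
F = F_att + ΣF_rep = (2.5240,-5.0000)
p' = p + 1/5·F = (9.5048,11.0000)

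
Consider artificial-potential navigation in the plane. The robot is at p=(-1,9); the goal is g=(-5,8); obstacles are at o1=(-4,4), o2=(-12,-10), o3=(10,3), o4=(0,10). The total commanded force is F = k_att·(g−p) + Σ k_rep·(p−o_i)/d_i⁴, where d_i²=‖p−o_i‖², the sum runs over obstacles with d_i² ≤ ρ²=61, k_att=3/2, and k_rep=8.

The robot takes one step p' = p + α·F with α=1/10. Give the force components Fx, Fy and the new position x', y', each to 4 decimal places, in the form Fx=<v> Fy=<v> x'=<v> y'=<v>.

Fx=-7.9792 Fy=-3.4654 x'=-1.7979 y'=8.6535

F_att = 3/2·(g−p) = 3/2·(-4,-1) = (-6.0000,-1.5000)
o1: d²=34 ≤ ρ²=61; F_rep = 8·(3,5)/34² = (0.0208,0.0346)
o2: d²=482 > ρ²=61 → inactive
o3: d²=157 > ρ²=61 → inactive
o4: d²=2 ≤ ρ²=61; F_rep = 8·(-1,-1)/2² = (-2.0000,-2.0000)
F = F_att + ΣF_rep = (-7.9792,-3.4654)
p' = p + 1/10·F = (-1.7979,8.6535)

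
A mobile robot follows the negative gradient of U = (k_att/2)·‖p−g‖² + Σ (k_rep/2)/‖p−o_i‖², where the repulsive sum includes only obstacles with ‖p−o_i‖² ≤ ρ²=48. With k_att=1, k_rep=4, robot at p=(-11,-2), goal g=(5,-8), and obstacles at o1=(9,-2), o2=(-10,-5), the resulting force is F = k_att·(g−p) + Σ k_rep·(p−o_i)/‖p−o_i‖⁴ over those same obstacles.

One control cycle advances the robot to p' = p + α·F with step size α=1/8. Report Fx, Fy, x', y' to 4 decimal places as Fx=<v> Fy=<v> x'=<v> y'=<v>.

Fx=15.9600 Fy=-5.8800 x'=-9.0050 y'=-2.7350

F_att = 1·(g−p) = 1·(16,-6) = (16.0000,-6.0000)
o1: d²=400 > ρ²=48 → inactive
o2: d²=10 ≤ ρ²=48; F_rep = 4·(-1,3)/10² = (-0.0400,0.1200)
F = F_att + ΣF_rep = (15.9600,-5.8800)
p' = p + 1/8·F = (-9.0050,-2.7350)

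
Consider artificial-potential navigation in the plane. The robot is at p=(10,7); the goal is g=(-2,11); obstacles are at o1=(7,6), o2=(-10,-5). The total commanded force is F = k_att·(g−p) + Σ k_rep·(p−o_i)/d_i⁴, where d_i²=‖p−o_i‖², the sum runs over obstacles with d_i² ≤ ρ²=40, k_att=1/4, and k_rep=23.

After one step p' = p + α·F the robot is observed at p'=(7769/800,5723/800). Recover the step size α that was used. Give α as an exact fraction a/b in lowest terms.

α = 1/8

F_att = 1/4·(g−p) = 1/4·(-12,4) = (-3.0000,1.0000)
o1: d²=10 ≤ ρ²=40; F_rep = 23·(3,1)/10² = (0.6900,0.2300)
o2: d²=544 > ρ²=40 → inactive
F = F_att + ΣF_rep = (-2.3100,1.2300)
Δp = p'−p = (-0.2888,0.1537); α = Δx/Fx = (-231/800) / (-231/100) = 1/8
check: Δy/Fy = (123/800) / (123/100) = 1/8 ✓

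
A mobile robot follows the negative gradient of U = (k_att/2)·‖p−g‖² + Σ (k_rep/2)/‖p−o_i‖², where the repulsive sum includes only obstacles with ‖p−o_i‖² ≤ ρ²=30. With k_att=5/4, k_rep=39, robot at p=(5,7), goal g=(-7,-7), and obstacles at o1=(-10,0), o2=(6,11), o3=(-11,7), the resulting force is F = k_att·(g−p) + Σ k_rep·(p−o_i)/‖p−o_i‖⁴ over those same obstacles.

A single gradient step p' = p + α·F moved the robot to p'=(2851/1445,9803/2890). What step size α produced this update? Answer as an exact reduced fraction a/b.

F_att = 5/4·(g−p) = 5/4·(-12,-14) = (-15.0000,-17.5000)
o1: d²=274 > ρ²=30 → inactive
o2: d²=17 ≤ ρ²=30; F_rep = 39·(-1,-4)/17² = (-0.1349,-0.5398)
o3: d²=256 > ρ²=30 → inactive
F = F_att + ΣF_rep = (-15.1349,-18.0398)
Δp = p'−p = (-3.0270,-3.6080); α = Δx/Fx = (-4374/1445) / (-4374/289) = 1/5
check: Δy/Fy = (-10427/2890) / (-10427/578) = 1/5 ✓

α = 1/5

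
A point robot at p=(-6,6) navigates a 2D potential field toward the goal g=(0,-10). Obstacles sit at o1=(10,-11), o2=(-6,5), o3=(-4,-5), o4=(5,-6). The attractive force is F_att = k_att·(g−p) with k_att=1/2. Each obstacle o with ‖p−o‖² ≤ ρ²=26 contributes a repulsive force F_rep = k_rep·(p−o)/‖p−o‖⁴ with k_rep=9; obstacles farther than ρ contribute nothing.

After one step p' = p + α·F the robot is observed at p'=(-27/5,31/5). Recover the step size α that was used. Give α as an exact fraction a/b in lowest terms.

α = 1/5

F_att = 1/2·(g−p) = 1/2·(6,-16) = (3.0000,-8.0000)
o1: d²=545 > ρ²=26 → inactive
o2: d²=1 ≤ ρ²=26; F_rep = 9·(0,1)/1² = (0.0000,9.0000)
o3: d²=125 > ρ²=26 → inactive
o4: d²=265 > ρ²=26 → inactive
F = F_att + ΣF_rep = (3.0000,1.0000)
Δp = p'−p = (0.6000,0.2000); α = Δx/Fx = (3/5) / (3) = 1/5
check: Δy/Fy = (1/5) / (1) = 1/5 ✓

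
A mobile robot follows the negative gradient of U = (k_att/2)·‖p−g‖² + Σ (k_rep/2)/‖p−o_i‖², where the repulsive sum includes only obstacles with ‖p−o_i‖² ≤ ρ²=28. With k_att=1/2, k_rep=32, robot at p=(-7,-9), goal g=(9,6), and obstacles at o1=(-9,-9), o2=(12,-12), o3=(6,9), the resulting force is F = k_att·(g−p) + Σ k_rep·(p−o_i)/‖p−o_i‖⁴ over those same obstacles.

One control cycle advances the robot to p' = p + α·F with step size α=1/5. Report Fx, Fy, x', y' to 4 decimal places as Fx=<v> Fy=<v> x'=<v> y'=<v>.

F_att = 1/2·(g−p) = 1/2·(16,15) = (8.0000,7.5000)
o1: d²=4 ≤ ρ²=28; F_rep = 32·(2,0)/4² = (4.0000,0.0000)
o2: d²=370 > ρ²=28 → inactive
o3: d²=493 > ρ²=28 → inactive
F = F_att + ΣF_rep = (12.0000,7.5000)
p' = p + 1/5·F = (-4.6000,-7.5000)

Fx=12.0000 Fy=7.5000 x'=-4.6000 y'=-7.5000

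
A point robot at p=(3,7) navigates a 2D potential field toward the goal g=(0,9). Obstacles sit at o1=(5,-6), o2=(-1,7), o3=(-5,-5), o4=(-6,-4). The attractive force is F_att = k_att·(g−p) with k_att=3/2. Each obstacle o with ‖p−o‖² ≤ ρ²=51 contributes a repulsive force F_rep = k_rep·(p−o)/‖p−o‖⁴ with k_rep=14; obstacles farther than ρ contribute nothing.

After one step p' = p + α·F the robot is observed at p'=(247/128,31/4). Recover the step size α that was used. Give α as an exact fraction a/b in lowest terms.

α = 1/4

F_att = 3/2·(g−p) = 3/2·(-3,2) = (-4.5000,3.0000)
o1: d²=173 > ρ²=51 → inactive
o2: d²=16 ≤ ρ²=51; F_rep = 14·(4,0)/16² = (0.2188,0.0000)
o3: d²=208 > ρ²=51 → inactive
o4: d²=202 > ρ²=51 → inactive
F = F_att + ΣF_rep = (-4.2812,3.0000)
Δp = p'−p = (-1.0703,0.7500); α = Δx/Fx = (-137/128) / (-137/32) = 1/4
check: Δy/Fy = (3/4) / (3) = 1/4 ✓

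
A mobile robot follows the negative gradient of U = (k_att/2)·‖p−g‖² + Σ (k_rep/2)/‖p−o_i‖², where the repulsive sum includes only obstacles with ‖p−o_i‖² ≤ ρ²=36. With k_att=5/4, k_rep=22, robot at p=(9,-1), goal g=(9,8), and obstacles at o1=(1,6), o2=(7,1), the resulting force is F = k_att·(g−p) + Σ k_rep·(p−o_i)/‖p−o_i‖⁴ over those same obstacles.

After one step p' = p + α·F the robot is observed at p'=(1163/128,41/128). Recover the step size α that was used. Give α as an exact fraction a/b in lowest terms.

F_att = 5/4·(g−p) = 5/4·(0,9) = (0.0000,11.2500)
o1: d²=113 > ρ²=36 → inactive
o2: d²=8 ≤ ρ²=36; F_rep = 22·(2,-2)/8² = (0.6875,-0.6875)
F = F_att + ΣF_rep = (0.6875,10.5625)
Δp = p'−p = (0.0859,1.3203); α = Δx/Fx = (11/128) / (11/16) = 1/8
check: Δy/Fy = (169/128) / (169/16) = 1/8 ✓

α = 1/8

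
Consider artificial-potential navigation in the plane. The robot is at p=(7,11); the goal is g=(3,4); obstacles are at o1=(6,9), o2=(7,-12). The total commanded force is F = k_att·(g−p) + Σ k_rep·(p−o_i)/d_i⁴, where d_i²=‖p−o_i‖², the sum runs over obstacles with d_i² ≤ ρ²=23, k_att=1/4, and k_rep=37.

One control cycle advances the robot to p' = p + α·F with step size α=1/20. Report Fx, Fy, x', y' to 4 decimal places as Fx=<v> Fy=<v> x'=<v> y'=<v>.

F_att = 1/4·(g−p) = 1/4·(-4,-7) = (-1.0000,-1.7500)
o1: d²=5 ≤ ρ²=23; F_rep = 37·(1,2)/5² = (1.4800,2.9600)
o2: d²=529 > ρ²=23 → inactive
F = F_att + ΣF_rep = (0.4800,1.2100)
p' = p + 1/20·F = (7.0240,11.0605)

Fx=0.4800 Fy=1.2100 x'=7.0240 y'=11.0605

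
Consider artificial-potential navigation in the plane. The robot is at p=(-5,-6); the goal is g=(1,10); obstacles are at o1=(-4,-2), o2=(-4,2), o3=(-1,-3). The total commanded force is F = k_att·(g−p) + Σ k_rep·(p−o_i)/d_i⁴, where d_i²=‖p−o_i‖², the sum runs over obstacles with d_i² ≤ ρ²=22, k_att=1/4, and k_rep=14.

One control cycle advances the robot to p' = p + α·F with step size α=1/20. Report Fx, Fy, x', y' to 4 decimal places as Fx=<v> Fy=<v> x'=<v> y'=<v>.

F_att = 1/4·(g−p) = 1/4·(6,16) = (1.5000,4.0000)
o1: d²=17 ≤ ρ²=22; F_rep = 14·(-1,-4)/17² = (-0.0484,-0.1938)
o2: d²=65 > ρ²=22 → inactive
o3: d²=25 > ρ²=22 → inactive
F = F_att + ΣF_rep = (1.4516,3.8062)
p' = p + 1/20·F = (-4.9274,-5.8097)

Fx=1.4516 Fy=3.8062 x'=-4.9274 y'=-5.8097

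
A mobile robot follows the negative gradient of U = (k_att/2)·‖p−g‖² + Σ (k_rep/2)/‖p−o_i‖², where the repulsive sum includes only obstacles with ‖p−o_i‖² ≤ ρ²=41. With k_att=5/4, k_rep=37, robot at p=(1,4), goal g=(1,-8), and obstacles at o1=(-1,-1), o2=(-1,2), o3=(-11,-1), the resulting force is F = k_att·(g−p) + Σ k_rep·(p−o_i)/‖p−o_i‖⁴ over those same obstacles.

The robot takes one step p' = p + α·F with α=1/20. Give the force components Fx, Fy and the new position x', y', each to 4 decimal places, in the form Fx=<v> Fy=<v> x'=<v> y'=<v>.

F_att = 5/4·(g−p) = 5/4·(0,-12) = (0.0000,-15.0000)
o1: d²=29 ≤ ρ²=41; F_rep = 37·(2,5)/29² = (0.0880,0.2200)
o2: d²=8 ≤ ρ²=41; F_rep = 37·(2,2)/8² = (1.1562,1.1562)
o3: d²=169 > ρ²=41 → inactive
F = F_att + ΣF_rep = (1.2442,-13.6238)
p' = p + 1/20·F = (1.0622,3.3188)

Fx=1.2442 Fy=-13.6238 x'=1.0622 y'=3.3188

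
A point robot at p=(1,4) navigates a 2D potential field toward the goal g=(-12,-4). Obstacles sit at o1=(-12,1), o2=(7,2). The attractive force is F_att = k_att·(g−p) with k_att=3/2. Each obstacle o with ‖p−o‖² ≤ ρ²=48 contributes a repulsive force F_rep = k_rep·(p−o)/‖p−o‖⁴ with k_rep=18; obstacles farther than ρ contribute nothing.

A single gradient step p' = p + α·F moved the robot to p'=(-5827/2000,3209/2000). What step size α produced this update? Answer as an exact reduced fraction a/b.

F_att = 3/2·(g−p) = 3/2·(-13,-8) = (-19.5000,-12.0000)
o1: d²=178 > ρ²=48 → inactive
o2: d²=40 ≤ ρ²=48; F_rep = 18·(-6,2)/40² = (-0.0675,0.0225)
F = F_att + ΣF_rep = (-19.5675,-11.9775)
Δp = p'−p = (-3.9135,-2.3955); α = Δx/Fx = (-7827/2000) / (-7827/400) = 1/5
check: Δy/Fy = (-4791/2000) / (-4791/400) = 1/5 ✓

α = 1/5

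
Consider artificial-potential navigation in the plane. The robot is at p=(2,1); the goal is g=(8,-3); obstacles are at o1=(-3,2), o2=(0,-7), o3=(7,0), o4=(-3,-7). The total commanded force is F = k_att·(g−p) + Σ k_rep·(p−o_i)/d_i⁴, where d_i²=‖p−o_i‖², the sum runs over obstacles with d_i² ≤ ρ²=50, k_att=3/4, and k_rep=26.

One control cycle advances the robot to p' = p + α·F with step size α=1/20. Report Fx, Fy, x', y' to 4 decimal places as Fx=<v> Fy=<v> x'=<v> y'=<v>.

Fx=4.5000 Fy=-3.0000 x'=2.2250 y'=0.8500

F_att = 3/4·(g−p) = 3/4·(6,-4) = (4.5000,-3.0000)
o1: d²=26 ≤ ρ²=50; F_rep = 26·(5,-1)/26² = (0.1923,-0.0385)
o2: d²=68 > ρ²=50 → inactive
o3: d²=26 ≤ ρ²=50; F_rep = 26·(-5,1)/26² = (-0.1923,0.0385)
o4: d²=89 > ρ²=50 → inactive
F = F_att + ΣF_rep = (4.5000,-3.0000)
p' = p + 1/20·F = (2.2250,0.8500)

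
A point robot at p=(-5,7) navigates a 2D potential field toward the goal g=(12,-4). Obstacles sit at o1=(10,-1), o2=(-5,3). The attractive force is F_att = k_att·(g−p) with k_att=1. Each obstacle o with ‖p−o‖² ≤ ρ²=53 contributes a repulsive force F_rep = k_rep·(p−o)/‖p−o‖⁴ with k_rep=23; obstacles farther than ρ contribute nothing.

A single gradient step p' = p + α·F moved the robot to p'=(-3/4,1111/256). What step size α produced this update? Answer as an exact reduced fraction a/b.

F_att = 1·(g−p) = 1·(17,-11) = (17.0000,-11.0000)
o1: d²=289 > ρ²=53 → inactive
o2: d²=16 ≤ ρ²=53; F_rep = 23·(0,4)/16² = (0.0000,0.3594)
F = F_att + ΣF_rep = (17.0000,-10.6406)
Δp = p'−p = (4.2500,-2.6602); α = Δx/Fx = (17/4) / (17) = 1/4
check: Δy/Fy = (-681/256) / (-681/64) = 1/4 ✓

α = 1/4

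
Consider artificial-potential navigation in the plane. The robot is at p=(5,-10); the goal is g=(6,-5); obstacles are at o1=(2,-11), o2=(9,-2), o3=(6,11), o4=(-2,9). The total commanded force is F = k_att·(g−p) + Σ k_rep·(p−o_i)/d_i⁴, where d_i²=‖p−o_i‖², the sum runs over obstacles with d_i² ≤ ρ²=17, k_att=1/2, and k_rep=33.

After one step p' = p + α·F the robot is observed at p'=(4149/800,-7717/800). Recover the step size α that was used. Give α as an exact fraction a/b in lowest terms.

F_att = 1/2·(g−p) = 1/2·(1,5) = (0.5000,2.5000)
o1: d²=10 ≤ ρ²=17; F_rep = 33·(3,1)/10² = (0.9900,0.3300)
o2: d²=80 > ρ²=17 → inactive
o3: d²=442 > ρ²=17 → inactive
o4: d²=410 > ρ²=17 → inactive
F = F_att + ΣF_rep = (1.4900,2.8300)
Δp = p'−p = (0.1862,0.3538); α = Δx/Fx = (149/800) / (149/100) = 1/8
check: Δy/Fy = (283/800) / (283/100) = 1/8 ✓

α = 1/8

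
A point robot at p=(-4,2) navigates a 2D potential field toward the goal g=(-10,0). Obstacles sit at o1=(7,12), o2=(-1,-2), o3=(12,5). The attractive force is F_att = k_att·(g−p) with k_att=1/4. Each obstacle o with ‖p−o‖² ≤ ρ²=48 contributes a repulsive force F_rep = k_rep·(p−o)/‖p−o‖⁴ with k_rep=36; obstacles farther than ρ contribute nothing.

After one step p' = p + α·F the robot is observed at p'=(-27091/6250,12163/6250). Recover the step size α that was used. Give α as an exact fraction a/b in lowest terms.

α = 1/5

F_att = 1/4·(g−p) = 1/4·(-6,-2) = (-1.5000,-0.5000)
o1: d²=221 > ρ²=48 → inactive
o2: d²=25 ≤ ρ²=48; F_rep = 36·(-3,4)/25² = (-0.1728,0.2304)
o3: d²=265 > ρ²=48 → inactive
F = F_att + ΣF_rep = (-1.6728,-0.2696)
Δp = p'−p = (-0.3346,-0.0539); α = Δx/Fx = (-2091/6250) / (-2091/1250) = 1/5
check: Δy/Fy = (-337/6250) / (-337/1250) = 1/5 ✓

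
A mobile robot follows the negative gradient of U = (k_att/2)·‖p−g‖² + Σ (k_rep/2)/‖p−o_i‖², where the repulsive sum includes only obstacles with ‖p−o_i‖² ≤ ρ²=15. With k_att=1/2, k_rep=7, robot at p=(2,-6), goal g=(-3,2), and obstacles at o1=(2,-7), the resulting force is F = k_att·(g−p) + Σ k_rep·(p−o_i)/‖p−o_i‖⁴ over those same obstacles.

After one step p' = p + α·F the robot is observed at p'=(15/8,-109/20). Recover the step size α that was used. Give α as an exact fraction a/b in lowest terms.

F_att = 1/2·(g−p) = 1/2·(-5,8) = (-2.5000,4.0000)
o1: d²=1 ≤ ρ²=15; F_rep = 7·(0,1)/1² = (0.0000,7.0000)
F = F_att + ΣF_rep = (-2.5000,11.0000)
Δp = p'−p = (-0.1250,0.5500); α = Δx/Fx = (-1/8) / (-5/2) = 1/20
check: Δy/Fy = (11/20) / (11) = 1/20 ✓

α = 1/20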